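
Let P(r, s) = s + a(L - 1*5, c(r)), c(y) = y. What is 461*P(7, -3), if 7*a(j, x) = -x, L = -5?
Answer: -1844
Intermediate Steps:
a(j, x) = -x/7 (a(j, x) = (-x)/7 = -x/7)
P(r, s) = s - r/7
461*P(7, -3) = 461*(-3 - 1/7*7) = 461*(-3 - 1) = 461*(-4) = -1844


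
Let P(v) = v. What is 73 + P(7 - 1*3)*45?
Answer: 253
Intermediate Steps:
73 + P(7 - 1*3)*45 = 73 + (7 - 1*3)*45 = 73 + (7 - 3)*45 = 73 + 4*45 = 73 + 180 = 253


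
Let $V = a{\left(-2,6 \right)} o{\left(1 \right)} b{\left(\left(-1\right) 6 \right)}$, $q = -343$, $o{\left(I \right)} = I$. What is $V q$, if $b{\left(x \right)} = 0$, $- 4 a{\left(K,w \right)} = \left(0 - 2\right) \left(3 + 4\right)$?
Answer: $0$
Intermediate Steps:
$a{\left(K,w \right)} = \frac{7}{2}$ ($a{\left(K,w \right)} = - \frac{\left(0 - 2\right) \left(3 + 4\right)}{4} = - \frac{\left(-2\right) 7}{4} = \left(- \frac{1}{4}\right) \left(-14\right) = \frac{7}{2}$)
$V = 0$ ($V = \frac{7}{2} \cdot 1 \cdot 0 = \frac{7}{2} \cdot 0 = 0$)
$V q = 0 \left(-343\right) = 0$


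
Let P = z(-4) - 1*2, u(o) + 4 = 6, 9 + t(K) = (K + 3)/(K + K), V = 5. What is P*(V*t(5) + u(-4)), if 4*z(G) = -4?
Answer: 117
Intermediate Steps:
t(K) = -9 + (3 + K)/(2*K) (t(K) = -9 + (K + 3)/(K + K) = -9 + (3 + K)/((2*K)) = -9 + (3 + K)*(1/(2*K)) = -9 + (3 + K)/(2*K))
u(o) = 2 (u(o) = -4 + 6 = 2)
z(G) = -1 (z(G) = (¼)*(-4) = -1)
P = -3 (P = -1 - 1*2 = -1 - 2 = -3)
P*(V*t(5) + u(-4)) = -3*(5*((½)*(3 - 17*5)/5) + 2) = -3*(5*((½)*(⅕)*(3 - 85)) + 2) = -3*(5*((½)*(⅕)*(-82)) + 2) = -3*(5*(-41/5) + 2) = -3*(-41 + 2) = -3*(-39) = 117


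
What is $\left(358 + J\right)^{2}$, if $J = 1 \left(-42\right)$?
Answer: $99856$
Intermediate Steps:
$J = -42$
$\left(358 + J\right)^{2} = \left(358 - 42\right)^{2} = 316^{2} = 99856$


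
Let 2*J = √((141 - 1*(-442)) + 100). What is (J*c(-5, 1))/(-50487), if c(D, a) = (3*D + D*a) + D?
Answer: 25*√683/100974 ≈ 0.0064705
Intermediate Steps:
c(D, a) = 4*D + D*a
J = √683/2 (J = √((141 - 1*(-442)) + 100)/2 = √((141 + 442) + 100)/2 = √(583 + 100)/2 = √683/2 ≈ 13.067)
(J*c(-5, 1))/(-50487) = ((√683/2)*(-5*(4 + 1)))/(-50487) = ((√683/2)*(-5*5))*(-1/50487) = ((√683/2)*(-25))*(-1/50487) = -25*√683/2*(-1/50487) = 25*√683/100974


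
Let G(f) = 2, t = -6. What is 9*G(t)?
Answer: 18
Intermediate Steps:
9*G(t) = 9*2 = 18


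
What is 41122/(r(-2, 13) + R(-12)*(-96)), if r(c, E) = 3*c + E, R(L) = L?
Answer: 41122/1159 ≈ 35.481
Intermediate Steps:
r(c, E) = E + 3*c
41122/(r(-2, 13) + R(-12)*(-96)) = 41122/((13 + 3*(-2)) - 12*(-96)) = 41122/((13 - 6) + 1152) = 41122/(7 + 1152) = 41122/1159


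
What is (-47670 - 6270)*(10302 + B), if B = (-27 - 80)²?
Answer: -1173248940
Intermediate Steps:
B = 11449 (B = (-107)² = 11449)
(-47670 - 6270)*(10302 + B) = (-47670 - 6270)*(10302 + 11449) = -53940*21751 = -1173248940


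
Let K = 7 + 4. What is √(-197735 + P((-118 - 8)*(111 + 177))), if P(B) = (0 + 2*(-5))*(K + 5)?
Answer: I*√197895 ≈ 444.85*I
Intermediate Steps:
K = 11
P(B) = -160 (P(B) = (0 + 2*(-5))*(11 + 5) = (0 - 10)*16 = -10*16 = -160)
√(-197735 + P((-118 - 8)*(111 + 177))) = √(-197735 - 160) = √(-197895) = I*√197895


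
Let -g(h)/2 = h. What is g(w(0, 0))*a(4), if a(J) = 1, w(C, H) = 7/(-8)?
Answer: 7/4 ≈ 1.7500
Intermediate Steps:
w(C, H) = -7/8 (w(C, H) = 7*(-1/8) = -7/8)
g(h) = -2*h
g(w(0, 0))*a(4) = -2*(-7/8)*1 = (7/4)*1 = 7/4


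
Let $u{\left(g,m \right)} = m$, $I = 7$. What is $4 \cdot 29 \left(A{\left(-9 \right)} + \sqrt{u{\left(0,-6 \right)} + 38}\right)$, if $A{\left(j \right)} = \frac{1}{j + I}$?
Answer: $-58 + 464 \sqrt{2} \approx 598.2$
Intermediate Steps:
$A{\left(j \right)} = \frac{1}{7 + j}$ ($A{\left(j \right)} = \frac{1}{j + 7} = \frac{1}{7 + j}$)
$4 \cdot 29 \left(A{\left(-9 \right)} + \sqrt{u{\left(0,-6 \right)} + 38}\right) = 4 \cdot 29 \left(\frac{1}{7 - 9} + \sqrt{-6 + 38}\right) = 116 \left(\frac{1}{-2} + \sqrt{32}\right) = 116 \left(- \frac{1}{2} + 4 \sqrt{2}\right) = -58 + 464 \sqrt{2}$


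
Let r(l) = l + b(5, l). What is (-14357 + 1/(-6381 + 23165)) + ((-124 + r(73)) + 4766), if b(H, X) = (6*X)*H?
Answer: -125074367/16784 ≈ -7452.0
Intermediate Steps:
b(H, X) = 6*H*X
r(l) = 31*l (r(l) = l + 6*5*l = l + 30*l = 31*l)
(-14357 + 1/(-6381 + 23165)) + ((-124 + r(73)) + 4766) = (-14357 + 1/(-6381 + 23165)) + ((-124 + 31*73) + 4766) = (-14357 + 1/16784) + ((-124 + 2263) + 4766) = (-14357 + 1/16784) + (2139 + 4766) = -240967887/16784 + 6905 = -125074367/16784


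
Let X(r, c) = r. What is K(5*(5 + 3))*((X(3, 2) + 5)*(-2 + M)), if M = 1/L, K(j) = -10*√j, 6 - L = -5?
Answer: 3360*√10/11 ≈ 965.93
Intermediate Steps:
L = 11 (L = 6 - 1*(-5) = 6 + 5 = 11)
M = 1/11 ≈ 0.090909
K(5*(5 + 3))*((X(3, 2) + 5)*(-2 + M)) = (-10*√5*√(5 + 3))*((3 + 5)*(-2 + 1/11)) = (-10*2*√10)*(8*(-21/11)) = -20*√10*(-168/11) = 3360*√10/11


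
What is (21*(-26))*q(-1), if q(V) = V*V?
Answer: -546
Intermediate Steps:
q(V) = V²
(21*(-26))*q(-1) = (21*(-26))*(-1)² = -546*1 = -546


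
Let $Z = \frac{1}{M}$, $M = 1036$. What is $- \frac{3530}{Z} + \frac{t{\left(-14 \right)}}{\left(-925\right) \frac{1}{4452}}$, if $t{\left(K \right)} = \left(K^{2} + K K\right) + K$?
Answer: $- \frac{3384481856}{925} \approx -3.6589 \cdot 10^{6}$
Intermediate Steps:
$t{\left(K \right)} = K + 2 K^{2}$ ($t{\left(K \right)} = \left(K^{2} + K^{2}\right) + K = 2 K^{2} + K = K + 2 K^{2}$)
$Z = \frac{1}{1036} \approx 0.00096525$
$- \frac{3530}{Z} + \frac{t{\left(-14 \right)}}{\left(-925\right) \frac{1}{4452}} = - 3530 \frac{1}{\frac{1}{1036}} + \frac{\left(-14\right) \left(1 + 2 \left(-14\right)\right)}{\left(-925\right) \frac{1}{4452}} = \left(-3530\right) 1036 + \frac{\left(-14\right) \left(1 - 28\right)}{\left(-925\right) \frac{1}{4452}} = -3657080 + \frac{\left(-14\right) \left(-27\right)}{- \frac{925}{4452}} = -3657080 + 378 \left(- \frac{4452}{925}\right) = -3657080 - \frac{1682856}{925} = - \frac{3384481856}{925}$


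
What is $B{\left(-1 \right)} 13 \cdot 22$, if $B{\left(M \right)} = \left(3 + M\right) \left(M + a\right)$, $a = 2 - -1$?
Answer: $1144$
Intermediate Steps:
$a = 3$ ($a = 2 + 1 = 3$)
$B{\left(M \right)} = \left(3 + M\right)^{2}$ ($B{\left(M \right)} = \left(3 + M\right) \left(M + 3\right) = \left(3 + M\right) \left(3 + M\right) = \left(3 + M\right)^{2}$)
$B{\left(-1 \right)} 13 \cdot 22 = \left(9 + \left(-1\right)^{2} + 6 \left(-1\right)\right) 13 \cdot 22 = \left(9 + 1 - 6\right) 13 \cdot 22 = 4 \cdot 13 \cdot 22 = 52 \cdot 22 = 1144$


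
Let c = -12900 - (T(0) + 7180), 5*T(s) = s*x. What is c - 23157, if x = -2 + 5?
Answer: -43237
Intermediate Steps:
x = 3
T(s) = 3*s/5 (T(s) = (s*3)/5 = (3*s)/5 = 3*s/5)
c = -20080 (c = -12900 - ((⅗)*0 + 7180) = -12900 - (0 + 7180) = -12900 - 1*7180 = -12900 - 7180 = -20080)
c - 23157 = -20080 - 23157 = -43237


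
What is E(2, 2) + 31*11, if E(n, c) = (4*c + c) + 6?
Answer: 357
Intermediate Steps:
E(n, c) = 6 + 5*c (E(n, c) = 5*c + 6 = 6 + 5*c)
E(2, 2) + 31*11 = (6 + 5*2) + 31*11 = (6 + 10) + 341 = 16 + 341 = 357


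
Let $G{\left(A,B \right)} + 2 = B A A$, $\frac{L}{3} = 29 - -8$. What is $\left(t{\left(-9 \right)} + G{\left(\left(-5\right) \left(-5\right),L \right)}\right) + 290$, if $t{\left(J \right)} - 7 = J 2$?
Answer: $69652$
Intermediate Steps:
$t{\left(J \right)} = 7 + 2 J$ ($t{\left(J \right)} = 7 + J 2 = 7 + 2 J$)
$L = 111$ ($L = 3 \left(29 - -8\right) = 3 \left(29 + 8\right) = 3 \cdot 37 = 111$)
$G{\left(A,B \right)} = -2 + B A^{2}$ ($G{\left(A,B \right)} = -2 + B A A = -2 + A B A = -2 + B A^{2}$)
$\left(t{\left(-9 \right)} + G{\left(\left(-5\right) \left(-5\right),L \right)}\right) + 290 = \left(\left(7 + 2 \left(-9\right)\right) - \left(2 - 111 \left(\left(-5\right) \left(-5\right)\right)^{2}\right)\right) + 290 = \left(\left(7 - 18\right) - \left(2 - 111 \cdot 25^{2}\right)\right) + 290 = \left(-11 + \left(-2 + 111 \cdot 625\right)\right) + 290 = \left(-11 + \left(-2 + 69375\right)\right) + 290 = \left(-11 + 69373\right) + 290 = 69362 + 290 = 69652$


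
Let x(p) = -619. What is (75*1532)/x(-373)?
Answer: -114900/619 ≈ -185.62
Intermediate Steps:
(75*1532)/x(-373) = (75*1532)/(-619) = 114900*(-1/619) = -114900/619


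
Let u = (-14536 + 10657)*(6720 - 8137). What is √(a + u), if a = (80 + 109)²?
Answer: 6*√153674 ≈ 2352.1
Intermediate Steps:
a = 35721 (a = 189² = 35721)
u = 5496543 (u = -3879*(-1417) = 5496543)
√(a + u) = √(35721 + 5496543) = √5532264 = 6*√153674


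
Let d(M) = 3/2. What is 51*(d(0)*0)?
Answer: 0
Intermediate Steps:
d(M) = 3/2 (d(M) = 3*(½) = 3/2)
51*(d(0)*0) = 51*((3/2)*0) = 51*0 = 0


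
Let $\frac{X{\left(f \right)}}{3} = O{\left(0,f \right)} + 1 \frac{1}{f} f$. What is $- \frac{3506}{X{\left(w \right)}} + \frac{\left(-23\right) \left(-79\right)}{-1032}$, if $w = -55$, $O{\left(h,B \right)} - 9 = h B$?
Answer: $- \frac{204039}{1720} \approx -118.63$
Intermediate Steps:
$O{\left(h,B \right)} = 9 + B h$ ($O{\left(h,B \right)} = 9 + h B = 9 + B h$)
$X{\left(f \right)} = 30$ ($X{\left(f \right)} = 3 \left(\left(9 + f 0\right) + 1 \frac{1}{f} f\right) = 3 \left(\left(9 + 0\right) + \frac{f}{f}\right) = 3 \left(9 + 1\right) = 3 \cdot 10 = 30$)
$- \frac{3506}{X{\left(w \right)}} + \frac{\left(-23\right) \left(-79\right)}{-1032} = - \frac{3506}{30} + \frac{\left(-23\right) \left(-79\right)}{-1032} = \left(-3506\right) \frac{1}{30} + 1817 \left(- \frac{1}{1032}\right) = - \frac{1753}{15} - \frac{1817}{1032} = - \frac{204039}{1720}$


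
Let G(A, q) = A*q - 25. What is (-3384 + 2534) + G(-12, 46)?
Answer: -1427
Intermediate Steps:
G(A, q) = -25 + A*q
(-3384 + 2534) + G(-12, 46) = (-3384 + 2534) + (-25 - 12*46) = -850 + (-25 - 552) = -850 - 577 = -1427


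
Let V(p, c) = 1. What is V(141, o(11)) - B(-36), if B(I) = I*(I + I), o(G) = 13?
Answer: -2591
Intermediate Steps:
B(I) = 2*I² (B(I) = I*(2*I) = 2*I²)
V(141, o(11)) - B(-36) = 1 - 2*(-36)² = 1 - 2*1296 = 1 - 1*2592 = 1 - 2592 = -2591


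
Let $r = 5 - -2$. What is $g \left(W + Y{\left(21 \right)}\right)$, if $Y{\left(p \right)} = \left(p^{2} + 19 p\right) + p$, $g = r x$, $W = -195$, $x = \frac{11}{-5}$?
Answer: $- \frac{51282}{5} \approx -10256.0$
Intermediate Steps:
$x = - \frac{11}{5}$ ($x = 11 \left(- \frac{1}{5}\right) = - \frac{11}{5} \approx -2.2$)
$r = 7$ ($r = 5 + 2 = 7$)
$g = - \frac{77}{5}$ ($g = 7 \left(- \frac{11}{5}\right) = - \frac{77}{5} \approx -15.4$)
$Y{\left(p \right)} = p^{2} + 20 p$
$g \left(W + Y{\left(21 \right)}\right) = - \frac{77 \left(-195 + 21 \left(20 + 21\right)\right)}{5} = - \frac{77 \left(-195 + 21 \cdot 41\right)}{5} = - \frac{77 \left(-195 + 861\right)}{5} = \left(- \frac{77}{5}\right) 666 = - \frac{51282}{5}$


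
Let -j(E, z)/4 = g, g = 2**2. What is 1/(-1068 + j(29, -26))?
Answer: -1/1084 ≈ -0.00092251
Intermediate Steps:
g = 4
j(E, z) = -16 (j(E, z) = -4*4 = -16)
1/(-1068 + j(29, -26)) = 1/(-1068 - 16) = 1/(-1084) = -1/1084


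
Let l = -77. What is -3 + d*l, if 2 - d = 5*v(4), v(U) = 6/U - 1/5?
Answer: 687/2 ≈ 343.50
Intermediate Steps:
v(U) = -1/5 + 6/U (v(U) = 6/U - 1*1/5 = 6/U - 1/5 = -1/5 + 6/U)
d = -9/2 (d = 2 - 5*(1/5)*(30 - 1*4)/4 = 2 - 5*(1/5)*(1/4)*(30 - 4) = 2 - 5*(1/5)*(1/4)*26 = 2 - 5*13/10 = 2 - 1*13/2 = 2 - 13/2 = -9/2 ≈ -4.5000)
-3 + d*l = -3 - 9/2*(-77) = -3 + 693/2 = 687/2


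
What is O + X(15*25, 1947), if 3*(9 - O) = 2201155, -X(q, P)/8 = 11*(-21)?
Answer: -2195584/3 ≈ -7.3186e+5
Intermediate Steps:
X(q, P) = 1848 (X(q, P) = -88*(-21) = -8*(-231) = 1848)
O = -2201128/3 (O = 9 - 1/3*2201155 = 9 - 2201155/3 = -2201128/3 ≈ -7.3371e+5)
O + X(15*25, 1947) = -2201128/3 + 1848 = -2195584/3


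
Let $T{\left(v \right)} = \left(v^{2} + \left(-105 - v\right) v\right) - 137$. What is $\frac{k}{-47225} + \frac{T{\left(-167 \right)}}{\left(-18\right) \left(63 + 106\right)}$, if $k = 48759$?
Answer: $- \frac{484972714}{71829225} \approx -6.7517$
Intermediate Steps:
$T{\left(v \right)} = -137 + v^{2} + v \left(-105 - v\right)$ ($T{\left(v \right)} = \left(v^{2} + v \left(-105 - v\right)\right) - 137 = -137 + v^{2} + v \left(-105 - v\right)$)
$\frac{k}{-47225} + \frac{T{\left(-167 \right)}}{\left(-18\right) \left(63 + 106\right)} = \frac{48759}{-47225} + \frac{-137 - -17535}{\left(-18\right) \left(63 + 106\right)} = 48759 \left(- \frac{1}{47225}\right) + \frac{-137 + 17535}{\left(-18\right) 169} = - \frac{48759}{47225} + \frac{17398}{-3042} = - \frac{48759}{47225} + 17398 \left(- \frac{1}{3042}\right) = - \frac{48759}{47225} - \frac{8699}{1521} = - \frac{484972714}{71829225}$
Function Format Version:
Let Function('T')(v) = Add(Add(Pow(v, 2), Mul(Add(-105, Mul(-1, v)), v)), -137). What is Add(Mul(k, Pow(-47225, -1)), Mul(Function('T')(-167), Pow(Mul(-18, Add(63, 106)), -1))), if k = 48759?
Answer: Rational(-484972714, 71829225) ≈ -6.7517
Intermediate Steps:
Function('T')(v) = Add(-137, Pow(v, 2), Mul(v, Add(-105, Mul(-1, v)))) (Function('T')(v) = Add(Add(Pow(v, 2), Mul(v, Add(-105, Mul(-1, v)))), -137) = Add(-137, Pow(v, 2), Mul(v, Add(-105, Mul(-1, v)))))
Add(Mul(k, Pow(-47225, -1)), Mul(Function('T')(-167), Pow(Mul(-18, Add(63, 106)), -1))) = Add(Mul(48759, Pow(-47225, -1)), Mul(Add(-137, Mul(-105, -167)), Pow(Mul(-18, Add(63, 106)), -1))) = Add(Mul(48759, Rational(-1, 47225)), Mul(Add(-137, 17535), Pow(Mul(-18, 169), -1))) = Add(Rational(-48759, 47225), Mul(17398, Pow(-3042, -1))) = Add(Rational(-48759, 47225), Mul(17398, Rational(-1, 3042))) = Add(Rational(-48759, 47225), Rational(-8699, 1521)) = Rational(-484972714, 71829225)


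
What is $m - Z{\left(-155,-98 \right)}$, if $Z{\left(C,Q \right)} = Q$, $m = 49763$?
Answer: $49861$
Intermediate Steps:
$m - Z{\left(-155,-98 \right)} = 49763 - -98 = 49763 + 98 = 49861$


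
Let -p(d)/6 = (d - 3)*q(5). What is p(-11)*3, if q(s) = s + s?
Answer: 2520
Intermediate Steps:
q(s) = 2*s
p(d) = 180 - 60*d (p(d) = -6*(d - 3)*2*5 = -6*(-3 + d)*10 = -6*(-30 + 10*d) = 180 - 60*d)
p(-11)*3 = (180 - 60*(-11))*3 = (180 + 660)*3 = 840*3 = 2520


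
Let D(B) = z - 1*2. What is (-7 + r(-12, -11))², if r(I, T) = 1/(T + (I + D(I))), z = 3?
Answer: 24025/484 ≈ 49.638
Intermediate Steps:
D(B) = 1 (D(B) = 3 - 1*2 = 3 - 2 = 1)
r(I, T) = 1/(1 + I + T) (r(I, T) = 1/(T + (I + 1)) = 1/(T + (1 + I)) = 1/(1 + I + T))
(-7 + r(-12, -11))² = (-7 + 1/(1 - 12 - 11))² = (-7 + 1/(-22))² = (-7 - 1/22)² = (-155/22)² = 24025/484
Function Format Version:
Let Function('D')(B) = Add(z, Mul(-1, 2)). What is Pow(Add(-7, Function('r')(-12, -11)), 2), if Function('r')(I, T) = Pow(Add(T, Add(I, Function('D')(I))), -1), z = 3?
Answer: Rational(24025, 484) ≈ 49.638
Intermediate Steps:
Function('D')(B) = 1 (Function('D')(B) = Add(3, Mul(-1, 2)) = Add(3, -2) = 1)
Function('r')(I, T) = Pow(Add(1, I, T), -1) (Function('r')(I, T) = Pow(Add(T, Add(I, 1)), -1) = Pow(Add(T, Add(1, I)), -1) = Pow(Add(1, I, T), -1))
Pow(Add(-7, Function('r')(-12, -11)), 2) = Pow(Add(-7, Pow(Add(1, -12, -11), -1)), 2) = Pow(Add(-7, Pow(-22, -1)), 2) = Pow(Add(-7, Rational(-1, 22)), 2) = Pow(Rational(-155, 22), 2) = Rational(24025, 484)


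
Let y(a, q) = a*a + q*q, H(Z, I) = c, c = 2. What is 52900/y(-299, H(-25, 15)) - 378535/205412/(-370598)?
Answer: 805412192642415/1361196066879256 ≈ 0.59169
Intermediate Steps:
H(Z, I) = 2
y(a, q) = a² + q²
52900/y(-299, H(-25, 15)) - 378535/205412/(-370598) = 52900/((-299)² + 2²) - 378535/205412/(-370598) = 52900/(89401 + 4) - 378535*1/205412*(-1/370598) = 52900/89405 - 378535/205412*(-1/370598) = 52900*(1/89405) + 378535/76125276376 = 10580/17881 + 378535/76125276376 = 805412192642415/1361196066879256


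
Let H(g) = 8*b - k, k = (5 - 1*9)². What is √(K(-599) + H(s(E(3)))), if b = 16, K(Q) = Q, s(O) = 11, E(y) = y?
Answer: I*√487 ≈ 22.068*I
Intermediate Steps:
k = 16 (k = (5 - 9)² = (-4)² = 16)
H(g) = 112 (H(g) = 8*16 - 1*16 = 128 - 16 = 112)
√(K(-599) + H(s(E(3)))) = √(-599 + 112) = √(-487) = I*√487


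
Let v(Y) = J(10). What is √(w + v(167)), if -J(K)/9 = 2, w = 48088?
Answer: √48070 ≈ 219.25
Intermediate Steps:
J(K) = -18 (J(K) = -9*2 = -18)
v(Y) = -18
√(w + v(167)) = √(48088 - 18) = √48070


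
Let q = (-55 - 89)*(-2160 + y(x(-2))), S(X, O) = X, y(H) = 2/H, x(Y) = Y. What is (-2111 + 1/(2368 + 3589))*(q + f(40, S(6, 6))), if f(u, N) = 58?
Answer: -3913938490692/5957 ≈ -6.5703e+8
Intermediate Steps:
q = 311184 (q = (-55 - 89)*(-2160 + 2/(-2)) = -144*(-2160 + 2*(-½)) = -144*(-2160 - 1) = -144*(-2161) = 311184)
(-2111 + 1/(2368 + 3589))*(q + f(40, S(6, 6))) = (-2111 + 1/(2368 + 3589))*(311184 + 58) = (-2111 + 1/5957)*311242 = -12575226/5957*311242 = -3913938490692/5957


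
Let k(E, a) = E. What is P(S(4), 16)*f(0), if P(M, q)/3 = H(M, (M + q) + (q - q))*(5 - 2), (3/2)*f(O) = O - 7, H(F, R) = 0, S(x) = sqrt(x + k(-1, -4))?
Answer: 0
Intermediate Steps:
S(x) = sqrt(-1 + x) (S(x) = sqrt(x - 1) = sqrt(-1 + x))
f(O) = -14/3 + 2*O/3 (f(O) = 2*(O - 7)/3 = 2*(-7 + O)/3 = -14/3 + 2*O/3)
P(M, q) = 0 (P(M, q) = 3*(0*(5 - 2)) = 3*(0*3) = 3*0 = 0)
P(S(4), 16)*f(0) = 0*(-14/3 + (2/3)*0) = 0*(-14/3 + 0) = 0*(-14/3) = 0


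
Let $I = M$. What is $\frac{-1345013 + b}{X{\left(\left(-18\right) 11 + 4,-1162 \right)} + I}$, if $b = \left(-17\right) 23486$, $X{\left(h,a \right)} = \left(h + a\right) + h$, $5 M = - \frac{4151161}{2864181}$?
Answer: $\frac{24979596568875}{22201553911} \approx 1125.1$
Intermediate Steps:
$M = - \frac{4151161}{14320905}$ ($M = \frac{\left(-4151161\right) \frac{1}{2864181}}{5} = \frac{1}{5} \left(- \frac{4151161}{2864181}\right) = - \frac{4151161}{14320905} \approx -0.28987$)
$I = - \frac{4151161}{14320905} \approx -0.28987$
$X{\left(h,a \right)} = a + 2 h$ ($X{\left(h,a \right)} = \left(a + h\right) + h = a + 2 h$)
$b = -399262$
$\frac{-1345013 + b}{X{\left(\left(-18\right) 11 + 4,-1162 \right)} + I} = \frac{-1345013 - 399262}{\left(-1162 + 2 \left(\left(-18\right) 11 + 4\right)\right) - \frac{4151161}{14320905}} = - \frac{1744275}{\left(-1162 + 2 \left(-198 + 4\right)\right) - \frac{4151161}{14320905}} = - \frac{1744275}{\left(-1162 + 2 \left(-194\right)\right) - \frac{4151161}{14320905}} = - \frac{1744275}{\left(-1162 - 388\right) - \frac{4151161}{14320905}} = - \frac{1744275}{-1550 - \frac{4151161}{14320905}} = - \frac{1744275}{- \frac{22201553911}{14320905}} = \left(-1744275\right) \left(- \frac{14320905}{22201553911}\right) = \frac{24979596568875}{22201553911}$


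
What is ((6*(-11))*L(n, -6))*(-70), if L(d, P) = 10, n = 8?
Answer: 46200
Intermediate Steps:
((6*(-11))*L(n, -6))*(-70) = ((6*(-11))*10)*(-70) = -66*10*(-70) = -660*(-70) = 46200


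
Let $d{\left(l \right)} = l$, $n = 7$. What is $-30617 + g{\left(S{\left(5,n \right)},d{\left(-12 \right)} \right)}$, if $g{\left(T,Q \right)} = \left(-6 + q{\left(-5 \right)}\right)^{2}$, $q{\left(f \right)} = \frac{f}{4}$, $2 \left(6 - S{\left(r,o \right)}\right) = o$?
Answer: $- \frac{489031}{16} \approx -30564.0$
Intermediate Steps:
$S{\left(r,o \right)} = 6 - \frac{o}{2}$
$q{\left(f \right)} = \frac{f}{4}$ ($q{\left(f \right)} = f \frac{1}{4} = \frac{f}{4}$)
$g{\left(T,Q \right)} = \frac{841}{16}$ ($g{\left(T,Q \right)} = \left(-6 + \frac{1}{4} \left(-5\right)\right)^{2} = \left(-6 - \frac{5}{4}\right)^{2} = \left(- \frac{29}{4}\right)^{2} = \frac{841}{16}$)
$-30617 + g{\left(S{\left(5,n \right)},d{\left(-12 \right)} \right)} = -30617 + \frac{841}{16} = - \frac{489031}{16}$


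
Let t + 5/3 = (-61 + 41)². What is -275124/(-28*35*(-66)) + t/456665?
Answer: -51906503/12205410 ≈ -4.2527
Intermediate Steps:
t = 1195/3 (t = -5/3 + (-61 + 41)² = -5/3 + (-20)² = -5/3 + 400 = 1195/3 ≈ 398.33)
-275124/(-28*35*(-66)) + t/456665 = -275124/(-28*35*(-66)) + (1195/3)/456665 = -275124/((-980*(-66))) + (1195/3)*(1/456665) = -275124/64680 + 239/273999 = -275124*1/64680 + 239/273999 = -22927/5390 + 239/273999 = -51906503/12205410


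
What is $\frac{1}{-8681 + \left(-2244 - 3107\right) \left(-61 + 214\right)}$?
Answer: $- \frac{1}{827384} \approx -1.2086 \cdot 10^{-6}$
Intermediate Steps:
$\frac{1}{-8681 + \left(-2244 - 3107\right) \left(-61 + 214\right)} = \frac{1}{-8681 - 818703} = \frac{1}{-827384} = - \frac{1}{827384}$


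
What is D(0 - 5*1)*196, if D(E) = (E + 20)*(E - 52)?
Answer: -167580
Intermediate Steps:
D(E) = (-52 + E)*(20 + E) (D(E) = (20 + E)*(-52 + E) = (-52 + E)*(20 + E))
D(0 - 5*1)*196 = (-1040 + (0 - 5*1)**2 - 32*(0 - 5*1))*196 = (-1040 + (0 - 5)**2 - 32*(0 - 5))*196 = (-1040 + (-5)**2 - 32*(-5))*196 = (-1040 + 25 + 160)*196 = -855*196 = -167580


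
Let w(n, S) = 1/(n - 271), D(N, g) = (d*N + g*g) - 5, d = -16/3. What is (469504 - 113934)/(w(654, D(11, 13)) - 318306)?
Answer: -136183310/121911197 ≈ -1.1171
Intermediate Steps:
d = -16/3 (d = -16*⅓ = -16/3 ≈ -5.3333)
D(N, g) = -5 + g² - 16*N/3 (D(N, g) = (-16*N/3 + g*g) - 5 = (-16*N/3 + g²) - 5 = (g² - 16*N/3) - 5 = -5 + g² - 16*N/3)
w(n, S) = 1/(-271 + n)
(469504 - 113934)/(w(654, D(11, 13)) - 318306) = (469504 - 113934)/(1/(-271 + 654) - 318306) = 355570/(1/383 - 318306) = 355570/(-121911197/383) = 355570*(-383/121911197) = -136183310/121911197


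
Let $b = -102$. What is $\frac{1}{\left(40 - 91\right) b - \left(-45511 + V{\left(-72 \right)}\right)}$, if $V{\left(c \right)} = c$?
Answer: $\frac{1}{50785} \approx 1.9691 \cdot 10^{-5}$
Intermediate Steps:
$\frac{1}{\left(40 - 91\right) b - \left(-45511 + V{\left(-72 \right)}\right)} = \frac{1}{\left(40 - 91\right) \left(-102\right) + \left(45511 - -72\right)} = \frac{1}{\left(-51\right) \left(-102\right) + \left(45511 + 72\right)} = \frac{1}{5202 + 45583} = \frac{1}{50785}$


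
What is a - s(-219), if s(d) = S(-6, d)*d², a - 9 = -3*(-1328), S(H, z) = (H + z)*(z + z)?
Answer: -4726552557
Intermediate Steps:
S(H, z) = 2*z*(H + z) (S(H, z) = (H + z)*(2*z) = 2*z*(H + z))
a = 3993 (a = 9 - 3*(-1328) = 9 + 3984 = 3993)
s(d) = 2*d³*(-6 + d) (s(d) = (2*d*(-6 + d))*d² = 2*d³*(-6 + d))
a - s(-219) = 3993 - 2*(-219)³*(-6 - 219) = 3993 - 2*(-10503459)*(-225) = 3993 - 1*4726556550 = 3993 - 4726556550 = -4726552557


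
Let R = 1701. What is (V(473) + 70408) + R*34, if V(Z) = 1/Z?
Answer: 60658467/473 ≈ 1.2824e+5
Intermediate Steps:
(V(473) + 70408) + R*34 = (1/473 + 70408) + 1701*34 = (1/473 + 70408) + 57834 = 33302985/473 + 57834 = 60658467/473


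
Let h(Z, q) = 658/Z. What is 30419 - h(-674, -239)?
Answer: 10251532/337 ≈ 30420.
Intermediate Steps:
30419 - h(-674, -239) = 30419 - 658/(-674) = 30419 - 658*(-1)/674 = 30419 - 1*(-329/337) = 30419 + 329/337 = 10251532/337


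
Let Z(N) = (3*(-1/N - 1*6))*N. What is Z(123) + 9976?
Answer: 7759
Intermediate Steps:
Z(N) = N*(-18 - 3/N) (Z(N) = (3*(-1/N - 6))*N = (3*(-6 - 1/N))*N = (-18 - 3/N)*N = N*(-18 - 3/N))
Z(123) + 9976 = (-3 - 18*123) + 9976 = (-3 - 2214) + 9976 = -2217 + 9976 = 7759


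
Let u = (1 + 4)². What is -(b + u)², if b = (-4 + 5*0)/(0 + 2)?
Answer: -529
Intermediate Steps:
b = -2 (b = (-4 + 0)/2 = (½)*(-4) = -2)
u = 25 (u = 5² = 25)
-(b + u)² = -(-2 + 25)² = -1*23² = -1*529 = -529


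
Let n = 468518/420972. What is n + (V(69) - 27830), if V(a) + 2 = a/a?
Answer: -5857801607/210486 ≈ -27830.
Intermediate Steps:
V(a) = -1 (V(a) = -2 + a/a = -2 + 1 = -1)
n = 234259/210486 (n = 468518*(1/420972) = 234259/210486 ≈ 1.1129)
n + (V(69) - 27830) = 234259/210486 + (-1 - 27830) = 234259/210486 - 27831 = -5857801607/210486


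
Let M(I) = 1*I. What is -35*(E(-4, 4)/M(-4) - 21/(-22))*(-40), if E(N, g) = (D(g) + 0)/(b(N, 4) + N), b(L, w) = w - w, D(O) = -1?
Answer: 27475/22 ≈ 1248.9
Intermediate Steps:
M(I) = I
b(L, w) = 0
E(N, g) = -1/N (E(N, g) = (-1 + 0)/(0 + N) = -1/N)
-35*(E(-4, 4)/M(-4) - 21/(-22))*(-40) = -35*(-1/(-4)/(-4) - 21/(-22))*(-40) = -35*(-1*(-¼)*(-¼) - 21*(-1/22))*(-40) = -35*((¼)*(-¼) + 21/22)*(-40) = -35*(-1/16 + 21/22)*(-40) = -35*157/176*(-40) = -5495/176*(-40) = 27475/22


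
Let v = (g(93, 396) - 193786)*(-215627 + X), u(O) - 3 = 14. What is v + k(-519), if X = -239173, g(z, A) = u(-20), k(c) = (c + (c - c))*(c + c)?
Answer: 88126679922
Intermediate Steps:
u(O) = 17 (u(O) = 3 + 14 = 17)
k(c) = 2*c² (k(c) = (c + 0)*(2*c) = c*(2*c) = 2*c²)
g(z, A) = 17
v = 88126141200 (v = (17 - 193786)*(-215627 - 239173) = -193769*(-454800) = 88126141200)
v + k(-519) = 88126141200 + 2*(-519)² = 88126141200 + 2*269361 = 88126141200 + 538722 = 88126679922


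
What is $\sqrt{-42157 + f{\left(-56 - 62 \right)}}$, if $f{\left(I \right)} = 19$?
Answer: $3 i \sqrt{4682} \approx 205.28 i$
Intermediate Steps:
$\sqrt{-42157 + f{\left(-56 - 62 \right)}} = \sqrt{-42157 + 19} = \sqrt{-42138} = 3 i \sqrt{4682}$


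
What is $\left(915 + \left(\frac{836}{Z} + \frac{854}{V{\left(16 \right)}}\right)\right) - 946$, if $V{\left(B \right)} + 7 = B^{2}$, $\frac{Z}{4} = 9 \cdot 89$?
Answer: $- \frac{1815608}{66483} \approx -27.309$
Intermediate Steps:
$Z = 3204$ ($Z = 4 \cdot 9 \cdot 89 = 4 \cdot 801 = 3204$)
$V{\left(B \right)} = -7 + B^{2}$
$\left(915 + \left(\frac{836}{Z} + \frac{854}{V{\left(16 \right)}}\right)\right) - 946 = \left(915 + \left(\frac{836}{3204} + \frac{854}{-7 + 16^{2}}\right)\right) - 946 = \left(915 + \left(836 \cdot \frac{1}{3204} + \frac{854}{-7 + 256}\right)\right) - 946 = \left(915 + \left(\frac{209}{801} + \frac{854}{249}\right)\right) - 946 = \left(915 + \frac{245365}{66483}\right) - 946 = \frac{61077310}{66483} - 946 = - \frac{1815608}{66483}$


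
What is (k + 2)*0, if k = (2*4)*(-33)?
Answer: 0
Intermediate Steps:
k = -264 (k = 8*(-33) = -264)
(k + 2)*0 = (-264 + 2)*0 = -262*0 = 0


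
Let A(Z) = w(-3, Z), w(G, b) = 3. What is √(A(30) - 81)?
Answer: I*√78 ≈ 8.8318*I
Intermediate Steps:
A(Z) = 3
√(A(30) - 81) = √(3 - 81) = √(-78) = I*√78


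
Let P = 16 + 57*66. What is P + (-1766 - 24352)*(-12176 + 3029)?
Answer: 238905124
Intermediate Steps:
P = 3778 (P = 16 + 3762 = 3778)
P + (-1766 - 24352)*(-12176 + 3029) = 3778 + (-1766 - 24352)*(-12176 + 3029) = 3778 - 26118*(-9147) = 3778 + 238901346 = 238905124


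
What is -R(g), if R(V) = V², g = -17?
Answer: -289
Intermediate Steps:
-R(g) = -1*(-17)² = -1*289 = -289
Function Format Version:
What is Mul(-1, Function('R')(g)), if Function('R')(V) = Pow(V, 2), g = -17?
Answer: -289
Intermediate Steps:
Mul(-1, Function('R')(g)) = Mul(-1, Pow(-17, 2)) = Mul(-1, 289) = -289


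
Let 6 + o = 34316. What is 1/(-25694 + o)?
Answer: 1/8616 ≈ 0.00011606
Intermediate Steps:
o = 34310 (o = -6 + 34316 = 34310)
1/(-25694 + o) = 1/(-25694 + 34310) = 1/8616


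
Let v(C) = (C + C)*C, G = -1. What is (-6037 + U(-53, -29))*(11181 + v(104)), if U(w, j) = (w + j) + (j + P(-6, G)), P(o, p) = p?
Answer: -201767137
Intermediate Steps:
v(C) = 2*C² (v(C) = (2*C)*C = 2*C²)
U(w, j) = -1 + w + 2*j (U(w, j) = (w + j) + (j - 1) = (j + w) + (-1 + j) = -1 + w + 2*j)
(-6037 + U(-53, -29))*(11181 + v(104)) = (-6037 + (-1 - 53 + 2*(-29)))*(11181 + 2*104²) = (-6037 + (-1 - 53 - 58))*(11181 + 2*10816) = (-6037 - 112)*(11181 + 21632) = -6149*32813 = -201767137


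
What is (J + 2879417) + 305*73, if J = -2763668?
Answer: 138014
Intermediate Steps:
(J + 2879417) + 305*73 = (-2763668 + 2879417) + 305*73 = 115749 + 22265 = 138014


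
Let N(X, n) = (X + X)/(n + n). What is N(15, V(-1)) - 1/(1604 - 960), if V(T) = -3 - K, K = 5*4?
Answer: -421/644 ≈ -0.65373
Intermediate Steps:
K = 20
V(T) = -23 (V(T) = -3 - 1*20 = -3 - 20 = -23)
N(X, n) = X/n (N(X, n) = (2*X)/((2*n)) = (2*X)*(1/(2*n)) = X/n)
N(15, V(-1)) - 1/(1604 - 960) = 15/(-23) - 1/(1604 - 960) = 15*(-1/23) - 1/644 = -15/23 - 1*1/644 = -15/23 - 1/644 = -421/644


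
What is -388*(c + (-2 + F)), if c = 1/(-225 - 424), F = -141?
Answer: 36009504/649 ≈ 55485.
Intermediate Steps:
c = -1/649 (c = 1/(-649) = -1/649 ≈ -0.0015408)
-388*(c + (-2 + F)) = -388*(-1/649 + (-2 - 141)) = -388*(-1/649 - 143) = -388*(-92808/649) = 36009504/649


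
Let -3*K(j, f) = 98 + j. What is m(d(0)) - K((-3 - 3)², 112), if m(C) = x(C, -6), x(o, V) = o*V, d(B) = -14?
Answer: 386/3 ≈ 128.67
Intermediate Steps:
x(o, V) = V*o
K(j, f) = -98/3 - j/3 (K(j, f) = -(98 + j)/3 = -98/3 - j/3)
m(C) = -6*C
m(d(0)) - K((-3 - 3)², 112) = -6*(-14) - (-98/3 - (-3 - 3)²/3) = 84 - (-98/3 - ⅓*(-6)²) = 84 - (-98/3 - ⅓*36) = 84 - (-98/3 - 12) = 84 - 1*(-134/3) = 84 + 134/3 = 386/3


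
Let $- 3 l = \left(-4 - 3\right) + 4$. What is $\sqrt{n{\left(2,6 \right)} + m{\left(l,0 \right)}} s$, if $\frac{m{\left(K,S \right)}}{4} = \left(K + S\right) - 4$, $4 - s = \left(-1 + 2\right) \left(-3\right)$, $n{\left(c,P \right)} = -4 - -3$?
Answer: $7 i \sqrt{13} \approx 25.239 i$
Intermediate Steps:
$n{\left(c,P \right)} = -1$ ($n{\left(c,P \right)} = -4 + 3 = -1$)
$l = 1$ ($l = - \frac{\left(-4 - 3\right) + 4}{3} = - \frac{-7 + 4}{3} = \left(- \frac{1}{3}\right) \left(-3\right) = 1$)
$s = 7$ ($s = 4 - \left(-1 + 2\right) \left(-3\right) = 4 - 1 \left(-3\right) = 4 - -3 = 4 + 3 = 7$)
$m{\left(K,S \right)} = -16 + 4 K + 4 S$ ($m{\left(K,S \right)} = 4 \left(\left(K + S\right) - 4\right) = 4 \left(-4 + K + S\right) = -16 + 4 K + 4 S$)
$\sqrt{n{\left(2,6 \right)} + m{\left(l,0 \right)}} s = \sqrt{-1 + \left(-16 + 4 \cdot 1 + 4 \cdot 0\right)} 7 = \sqrt{-1 + \left(-16 + 4 + 0\right)} 7 = \sqrt{-1 - 12} \cdot 7 = \sqrt{-13} \cdot 7 = i \sqrt{13} \cdot 7 = 7 i \sqrt{13}$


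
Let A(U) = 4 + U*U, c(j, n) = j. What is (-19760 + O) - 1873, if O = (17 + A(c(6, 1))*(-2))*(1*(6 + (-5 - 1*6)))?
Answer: -21318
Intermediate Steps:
A(U) = 4 + U²
O = 315 (O = (17 + (4 + 6²)*(-2))*(1*(6 + (-5 - 1*6))) = (17 + (4 + 36)*(-2))*(1*(6 + (-5 - 6))) = (17 + 40*(-2))*(1*(6 - 11)) = (17 - 80)*(1*(-5)) = -63*(-5) = 315)
(-19760 + O) - 1873 = (-19760 + 315) - 1873 = -19445 - 1873 = -21318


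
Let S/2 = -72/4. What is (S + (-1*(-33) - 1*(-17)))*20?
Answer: 280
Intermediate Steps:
S = -36 (S = 2*(-72/4) = 2*(-72*¼) = 2*(-18) = -36)
(S + (-1*(-33) - 1*(-17)))*20 = (-36 + (-1*(-33) - 1*(-17)))*20 = (-36 + (33 + 17))*20 = (-36 + 50)*20 = 14*20 = 280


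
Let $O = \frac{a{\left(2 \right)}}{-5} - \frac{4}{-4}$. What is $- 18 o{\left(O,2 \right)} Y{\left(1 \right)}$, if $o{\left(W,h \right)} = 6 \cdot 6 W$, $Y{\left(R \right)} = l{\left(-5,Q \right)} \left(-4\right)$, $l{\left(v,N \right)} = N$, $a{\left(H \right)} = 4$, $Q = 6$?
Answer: $\frac{15552}{5} \approx 3110.4$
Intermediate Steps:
$Y{\left(R \right)} = -24$ ($Y{\left(R \right)} = 6 \left(-4\right) = -24$)
$O = \frac{1}{5}$ ($O = \frac{4}{-5} - \frac{4}{-4} = 4 \left(- \frac{1}{5}\right) - -1 = - \frac{4}{5} + 1 = \frac{1}{5} \approx 0.2$)
$o{\left(W,h \right)} = 36 W$
$- 18 o{\left(O,2 \right)} Y{\left(1 \right)} = - 18 \cdot 36 \cdot \frac{1}{5} \left(-24\right) = \left(-18\right) \frac{36}{5} \left(-24\right) = \left(- \frac{648}{5}\right) \left(-24\right) = \frac{15552}{5}$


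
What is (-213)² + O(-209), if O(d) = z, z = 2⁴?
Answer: 45385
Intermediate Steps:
z = 16
O(d) = 16
(-213)² + O(-209) = (-213)² + 16 = 45369 + 16 = 45385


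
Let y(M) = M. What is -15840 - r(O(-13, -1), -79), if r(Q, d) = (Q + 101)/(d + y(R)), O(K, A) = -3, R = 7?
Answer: -570191/36 ≈ -15839.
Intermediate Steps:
r(Q, d) = (101 + Q)/(7 + d) (r(Q, d) = (Q + 101)/(d + 7) = (101 + Q)/(7 + d))
-15840 - r(O(-13, -1), -79) = -15840 - (101 - 3)/(7 - 79) = -15840 - 98/(-72) = -15840 - (-1)*98/72 = -15840 - 1*(-49/36) = -15840 + 49/36 = -570191/36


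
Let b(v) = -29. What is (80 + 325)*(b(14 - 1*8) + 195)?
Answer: 67230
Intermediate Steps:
(80 + 325)*(b(14 - 1*8) + 195) = (80 + 325)*(-29 + 195) = 405*166 = 67230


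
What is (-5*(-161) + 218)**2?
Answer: 1046529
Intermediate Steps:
(-5*(-161) + 218)**2 = (805 + 218)**2 = 1023**2 = 1046529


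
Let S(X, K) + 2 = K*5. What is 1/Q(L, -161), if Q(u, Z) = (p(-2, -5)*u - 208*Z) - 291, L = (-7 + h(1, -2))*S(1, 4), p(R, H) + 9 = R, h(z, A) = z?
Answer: 1/34385 ≈ 2.9082e-5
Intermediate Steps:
S(X, K) = -2 + 5*K (S(X, K) = -2 + K*5 = -2 + 5*K)
p(R, H) = -9 + R
L = -108 (L = (-7 + 1)*(-2 + 5*4) = -6*(-2 + 20) = -6*18 = -108)
Q(u, Z) = -291 - 208*Z - 11*u (Q(u, Z) = ((-9 - 2)*u - 208*Z) - 291 = (-11*u - 208*Z) - 291 = (-208*Z - 11*u) - 291 = -291 - 208*Z - 11*u)
1/Q(L, -161) = 1/(-291 - 208*(-161) - 11*(-108)) = 1/(-291 + 33488 + 1188) = 1/34385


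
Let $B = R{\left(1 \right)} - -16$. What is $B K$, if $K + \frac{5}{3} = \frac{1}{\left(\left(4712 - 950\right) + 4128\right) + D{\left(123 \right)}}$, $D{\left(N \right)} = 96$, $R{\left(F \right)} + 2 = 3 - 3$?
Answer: $- \frac{93163}{3993} \approx -23.332$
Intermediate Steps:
$R{\left(F \right)} = -2$ ($R{\left(F \right)} = -2 + \left(3 - 3\right) = -2 + 0 = -2$)
$K = - \frac{13309}{7986}$ ($K = - \frac{5}{3} + \frac{1}{\left(\left(4712 - 950\right) + 4128\right) + 96} = - \frac{5}{3} + \frac{1}{\left(3762 + 4128\right) + 96} = - \frac{5}{3} + \frac{1}{7890 + 96} = - \frac{5}{3} + \frac{1}{7986} = - \frac{13309}{7986} \approx -1.6665$)
$B = 14$ ($B = -2 - -16 = -2 + 16 = 14$)
$B K = 14 \left(- \frac{13309}{7986}\right) = - \frac{93163}{3993}$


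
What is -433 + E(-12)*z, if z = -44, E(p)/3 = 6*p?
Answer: 9071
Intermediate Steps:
E(p) = 18*p (E(p) = 3*(6*p) = 18*p)
-433 + E(-12)*z = -433 + (18*(-12))*(-44) = -433 - 216*(-44) = -433 + 9504 = 9071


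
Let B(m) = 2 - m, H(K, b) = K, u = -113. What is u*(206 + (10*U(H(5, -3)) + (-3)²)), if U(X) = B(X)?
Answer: -20905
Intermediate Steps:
U(X) = 2 - X
u*(206 + (10*U(H(5, -3)) + (-3)²)) = -113*(206 + (10*(2 - 1*5) + (-3)²)) = -113*(206 + (10*(2 - 5) + 9)) = -113*(206 + (10*(-3) + 9)) = -113*(206 + (-30 + 9)) = -113*(206 - 21) = -113*185 = -20905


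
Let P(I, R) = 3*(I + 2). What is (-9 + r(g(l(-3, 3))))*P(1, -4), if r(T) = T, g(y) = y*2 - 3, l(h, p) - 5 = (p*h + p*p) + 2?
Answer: 18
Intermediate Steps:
P(I, R) = 6 + 3*I (P(I, R) = 3*(2 + I) = 6 + 3*I)
l(h, p) = 7 + p² + h*p (l(h, p) = 5 + ((p*h + p*p) + 2) = 5 + ((h*p + p²) + 2) = 5 + ((p² + h*p) + 2) = 5 + (2 + p² + h*p) = 7 + p² + h*p)
g(y) = -3 + 2*y (g(y) = 2*y - 3 = -3 + 2*y)
(-9 + r(g(l(-3, 3))))*P(1, -4) = (-9 + (-3 + 2*(7 + 3² - 3*3)))*(6 + 3*1) = (-9 + (-3 + 2*(7 + 9 - 9)))*(6 + 3) = (-9 + (-3 + 2*7))*9 = (-9 + (-3 + 14))*9 = (-9 + 11)*9 = 2*9 = 18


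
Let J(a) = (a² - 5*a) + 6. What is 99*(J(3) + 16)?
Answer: 1584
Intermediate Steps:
J(a) = 6 + a² - 5*a
99*(J(3) + 16) = 99*((6 + 3² - 5*3) + 16) = 99*((6 + 9 - 15) + 16) = 99*(0 + 16) = 99*16 = 1584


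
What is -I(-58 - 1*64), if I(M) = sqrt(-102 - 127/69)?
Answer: -I*sqrt(494385)/69 ≈ -10.19*I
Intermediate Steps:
I(M) = I*sqrt(494385)/69 (I(M) = sqrt(-102 - 127*1/69) = sqrt(-102 - 127/69) = sqrt(-7165/69) = I*sqrt(494385)/69)
-I(-58 - 1*64) = -I*sqrt(494385)/69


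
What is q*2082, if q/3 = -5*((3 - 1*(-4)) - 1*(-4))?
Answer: -343530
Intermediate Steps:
q = -165 (q = 3*(-5*((3 - 1*(-4)) - 1*(-4))) = 3*(-5*((3 + 4) + 4)) = 3*(-5*(7 + 4)) = 3*(-5*11) = 3*(-55) = -165)
q*2082 = -165*2082 = -343530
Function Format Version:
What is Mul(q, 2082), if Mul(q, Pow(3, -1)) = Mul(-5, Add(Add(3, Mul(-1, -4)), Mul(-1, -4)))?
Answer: -343530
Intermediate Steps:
q = -165 (q = Mul(3, Mul(-5, Add(Add(3, Mul(-1, -4)), Mul(-1, -4)))) = Mul(3, Mul(-5, Add(Add(3, 4), 4))) = Mul(3, Mul(-5, Add(7, 4))) = Mul(3, Mul(-5, 11)) = Mul(3, -55) = -165)
Mul(q, 2082) = Mul(-165, 2082) = -343530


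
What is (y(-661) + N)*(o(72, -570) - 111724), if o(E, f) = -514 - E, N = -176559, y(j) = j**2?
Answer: -29241256220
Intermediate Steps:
(y(-661) + N)*(o(72, -570) - 111724) = ((-661)**2 - 176559)*((-514 - 1*72) - 111724) = (436921 - 176559)*((-514 - 72) - 111724) = 260362*(-586 - 111724) = 260362*(-112310) = -29241256220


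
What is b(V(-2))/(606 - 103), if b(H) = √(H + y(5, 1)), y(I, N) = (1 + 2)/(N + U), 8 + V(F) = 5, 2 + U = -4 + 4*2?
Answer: I*√2/503 ≈ 0.0028116*I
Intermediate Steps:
U = 2 (U = -2 + (-4 + 4*2) = -2 + (-4 + 8) = -2 + 4 = 2)
V(F) = -3 (V(F) = -8 + 5 = -3)
y(I, N) = 3/(2 + N) (y(I, N) = (1 + 2)/(N + 2) = 3/(2 + N))
b(H) = √(1 + H) (b(H) = √(H + 3/(2 + 1)) = √(H + 3/3) = √(H + 3*(⅓)) = √(H + 1) = √(1 + H))
b(V(-2))/(606 - 103) = √(1 - 3)/(606 - 103) = √(-2)/503 = (I*√2)/503 = I*√2/503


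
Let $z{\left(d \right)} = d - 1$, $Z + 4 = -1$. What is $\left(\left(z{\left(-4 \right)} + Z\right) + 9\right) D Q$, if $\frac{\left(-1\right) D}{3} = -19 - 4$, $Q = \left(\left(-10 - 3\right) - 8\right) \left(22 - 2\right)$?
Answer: $28980$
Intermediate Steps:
$Z = -5$ ($Z = -4 - 1 = -5$)
$z{\left(d \right)} = -1 + d$ ($z{\left(d \right)} = d - 1 = -1 + d$)
$Q = -420$ ($Q = \left(\left(-10 - 3\right) - 8\right) 20 = \left(-13 - 8\right) 20 = \left(-21\right) 20 = -420$)
$D = 69$ ($D = - 3 \left(-19 - 4\right) = \left(-3\right) \left(-23\right) = 69$)
$\left(\left(z{\left(-4 \right)} + Z\right) + 9\right) D Q = \left(\left(\left(-1 - 4\right) - 5\right) + 9\right) 69 \left(-420\right) = \left(\left(-5 - 5\right) + 9\right) 69 \left(-420\right) = \left(-10 + 9\right) 69 \left(-420\right) = \left(-1\right) 69 \left(-420\right) = \left(-69\right) \left(-420\right) = 28980$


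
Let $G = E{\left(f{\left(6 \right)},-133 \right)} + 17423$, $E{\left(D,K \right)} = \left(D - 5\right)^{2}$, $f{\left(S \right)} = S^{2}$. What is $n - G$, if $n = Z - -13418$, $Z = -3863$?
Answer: $-8829$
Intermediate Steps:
$E{\left(D,K \right)} = \left(-5 + D\right)^{2}$
$n = 9555$ ($n = -3863 - -13418 = -3863 + 13418 = 9555$)
$G = 18384$ ($G = \left(-5 + 6^{2}\right)^{2} + 17423 = \left(-5 + 36\right)^{2} + 17423 = 31^{2} + 17423 = 961 + 17423 = 18384$)
$n - G = 9555 - 18384 = -8829$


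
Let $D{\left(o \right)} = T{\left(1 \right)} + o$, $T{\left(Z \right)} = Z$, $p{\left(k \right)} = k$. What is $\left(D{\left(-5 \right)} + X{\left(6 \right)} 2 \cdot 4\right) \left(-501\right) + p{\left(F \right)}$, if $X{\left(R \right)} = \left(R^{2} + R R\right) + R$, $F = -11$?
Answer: $-310631$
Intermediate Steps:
$X{\left(R \right)} = R + 2 R^{2}$ ($X{\left(R \right)} = \left(R^{2} + R^{2}\right) + R = 2 R^{2} + R = R + 2 R^{2}$)
$D{\left(o \right)} = 1 + o$
$\left(D{\left(-5 \right)} + X{\left(6 \right)} 2 \cdot 4\right) \left(-501\right) + p{\left(F \right)} = \left(\left(1 - 5\right) + 6 \left(1 + 2 \cdot 6\right) 2 \cdot 4\right) \left(-501\right) - 11 = \left(-4 + 6 \left(1 + 12\right) 8\right) \left(-501\right) - 11 = \left(-4 + 6 \cdot 13 \cdot 8\right) \left(-501\right) - 11 = \left(-4 + 78 \cdot 8\right) \left(-501\right) - 11 = \left(-4 + 624\right) \left(-501\right) - 11 = 620 \left(-501\right) - 11 = -310620 - 11 = -310631$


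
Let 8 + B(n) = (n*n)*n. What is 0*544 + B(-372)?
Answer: -51478856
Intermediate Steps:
B(n) = -8 + n**3 (B(n) = -8 + (n*n)*n = -8 + n**2*n = -8 + n**3)
0*544 + B(-372) = 0*544 + (-8 + (-372)**3) = 0 + (-8 - 51478848) = 0 - 51478856 = -51478856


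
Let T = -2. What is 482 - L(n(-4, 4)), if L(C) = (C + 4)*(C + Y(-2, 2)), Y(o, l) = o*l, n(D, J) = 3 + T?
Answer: 497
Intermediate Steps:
n(D, J) = 1 (n(D, J) = 3 - 2 = 1)
Y(o, l) = l*o
L(C) = (-4 + C)*(4 + C) (L(C) = (C + 4)*(C + 2*(-2)) = (4 + C)*(C - 4) = (4 + C)*(-4 + C) = (-4 + C)*(4 + C))
482 - L(n(-4, 4)) = 482 - (-16 + 1²) = 482 - (-16 + 1) = 482 - 1*(-15) = 482 + 15 = 497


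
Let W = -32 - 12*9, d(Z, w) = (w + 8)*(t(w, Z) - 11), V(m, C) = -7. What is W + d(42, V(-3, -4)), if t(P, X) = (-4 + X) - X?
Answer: -155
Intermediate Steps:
t(P, X) = -4
d(Z, w) = -120 - 15*w (d(Z, w) = (w + 8)*(-4 - 11) = (8 + w)*(-15) = -120 - 15*w)
W = -140 (W = -32 - 108 = -140)
W + d(42, V(-3, -4)) = -140 + (-120 - 15*(-7)) = -140 + (-120 + 105) = -140 - 15 = -155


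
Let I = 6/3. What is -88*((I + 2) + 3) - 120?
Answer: -736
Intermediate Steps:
I = 2 (I = 6*(⅓) = 2)
-88*((I + 2) + 3) - 120 = -88*((2 + 2) + 3) - 120 = -88*(4 + 3) - 120 = -88*7 - 120 = -616 - 120 = -736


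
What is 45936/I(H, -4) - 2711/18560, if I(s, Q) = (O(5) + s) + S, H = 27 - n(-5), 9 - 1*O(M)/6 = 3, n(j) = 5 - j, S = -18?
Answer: 34099091/25984 ≈ 1312.3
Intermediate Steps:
O(M) = 36 (O(M) = 54 - 6*3 = 54 - 18 = 36)
H = 17 (H = 27 - (5 - 1*(-5)) = 27 - (5 + 5) = 27 - 1*10 = 27 - 10 = 17)
I(s, Q) = 18 + s (I(s, Q) = (36 + s) - 18 = 18 + s)
45936/I(H, -4) - 2711/18560 = 45936/(18 + 17) - 2711/18560 = 45936/35 - 2711*1/18560 = 45936*(1/35) - 2711/18560 = 45936/35 - 2711/18560 = 34099091/25984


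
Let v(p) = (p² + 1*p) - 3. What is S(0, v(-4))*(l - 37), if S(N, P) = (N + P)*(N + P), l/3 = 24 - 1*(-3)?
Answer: 3564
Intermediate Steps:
l = 81 (l = 3*(24 - 1*(-3)) = 3*(24 + 3) = 3*27 = 81)
v(p) = -3 + p + p² (v(p) = (p² + p) - 3 = (p + p²) - 3 = -3 + p + p²)
S(N, P) = (N + P)²
S(0, v(-4))*(l - 37) = (0 + (-3 - 4 + (-4)²))²*(81 - 37) = (0 + (-3 - 4 + 16))²*44 = (0 + 9)²*44 = 9²*44 = 81*44 = 3564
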